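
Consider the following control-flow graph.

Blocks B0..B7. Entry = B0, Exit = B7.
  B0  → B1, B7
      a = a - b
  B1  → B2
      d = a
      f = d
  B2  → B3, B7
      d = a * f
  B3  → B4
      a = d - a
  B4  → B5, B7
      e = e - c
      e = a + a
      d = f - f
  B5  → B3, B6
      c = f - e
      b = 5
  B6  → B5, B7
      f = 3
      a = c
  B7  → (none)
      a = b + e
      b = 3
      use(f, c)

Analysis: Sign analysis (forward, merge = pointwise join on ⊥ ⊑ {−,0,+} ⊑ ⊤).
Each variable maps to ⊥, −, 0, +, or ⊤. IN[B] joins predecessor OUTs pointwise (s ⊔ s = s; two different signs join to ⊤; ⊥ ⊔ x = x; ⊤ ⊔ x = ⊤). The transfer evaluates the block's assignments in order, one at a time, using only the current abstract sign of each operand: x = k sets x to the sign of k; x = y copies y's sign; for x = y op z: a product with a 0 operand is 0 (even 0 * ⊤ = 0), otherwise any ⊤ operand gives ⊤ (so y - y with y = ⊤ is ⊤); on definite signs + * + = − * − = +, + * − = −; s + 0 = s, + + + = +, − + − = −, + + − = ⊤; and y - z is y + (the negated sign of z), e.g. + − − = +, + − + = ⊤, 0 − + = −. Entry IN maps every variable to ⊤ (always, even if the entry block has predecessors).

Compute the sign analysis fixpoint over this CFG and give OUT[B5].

Answer: {a: ⊤, b: +, c: ⊤, d: ⊤, e: ⊤, f: ⊤}

Derivation:
Per-block solution:
  B0: | IN=(all ⊤) | OUT=(all ⊤)
  B1: | IN=(all ⊤) | OUT=(all ⊤)
  B2: | IN=(all ⊤) | OUT=(all ⊤)
  B3: | IN=(all ⊤) | OUT=(all ⊤)
  B4: | IN=(all ⊤) | OUT=(all ⊤)
  B5: | IN=(all ⊤) | OUT={b:+; rest ⊤}
  B6: | IN={b:+; rest ⊤} | OUT={b:+, f:+; rest ⊤}
  B7: | IN=(all ⊤) | OUT={b:+; rest ⊤}

Merge at B5: IN[B5] = OUT[B4] ⊔ OUT[B6] = {a: ⊤, b: ⊤, c: ⊤, d: ⊤, e: ⊤, f: ⊤}
Applying B5's transfer function to that IN value gives OUT[B5] (row B5 above).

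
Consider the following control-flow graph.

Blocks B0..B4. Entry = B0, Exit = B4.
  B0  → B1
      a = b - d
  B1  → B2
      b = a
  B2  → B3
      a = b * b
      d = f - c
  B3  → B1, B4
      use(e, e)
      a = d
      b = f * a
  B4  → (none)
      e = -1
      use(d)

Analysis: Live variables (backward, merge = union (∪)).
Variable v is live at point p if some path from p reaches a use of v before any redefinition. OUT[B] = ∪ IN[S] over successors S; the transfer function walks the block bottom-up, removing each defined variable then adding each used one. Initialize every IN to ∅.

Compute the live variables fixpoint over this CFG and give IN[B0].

Converged values:
  B0:   IN={b, c, d, e, f}   OUT={a, c, e, f}
  B1:   IN={a, c, e, f}   OUT={b, c, e, f}
  B2:   IN={b, c, e, f}   OUT={c, d, e, f}
  B3:   IN={c, d, e, f}   OUT={a, c, d, e, f}
  B4:   IN={d}   OUT={}

Merge at B0: OUT[B0] = IN[B1] = {a, c, e, f}
Applying B0's transfer function to that OUT value gives IN[B0] (row B0 above).

Answer: {b, c, d, e, f}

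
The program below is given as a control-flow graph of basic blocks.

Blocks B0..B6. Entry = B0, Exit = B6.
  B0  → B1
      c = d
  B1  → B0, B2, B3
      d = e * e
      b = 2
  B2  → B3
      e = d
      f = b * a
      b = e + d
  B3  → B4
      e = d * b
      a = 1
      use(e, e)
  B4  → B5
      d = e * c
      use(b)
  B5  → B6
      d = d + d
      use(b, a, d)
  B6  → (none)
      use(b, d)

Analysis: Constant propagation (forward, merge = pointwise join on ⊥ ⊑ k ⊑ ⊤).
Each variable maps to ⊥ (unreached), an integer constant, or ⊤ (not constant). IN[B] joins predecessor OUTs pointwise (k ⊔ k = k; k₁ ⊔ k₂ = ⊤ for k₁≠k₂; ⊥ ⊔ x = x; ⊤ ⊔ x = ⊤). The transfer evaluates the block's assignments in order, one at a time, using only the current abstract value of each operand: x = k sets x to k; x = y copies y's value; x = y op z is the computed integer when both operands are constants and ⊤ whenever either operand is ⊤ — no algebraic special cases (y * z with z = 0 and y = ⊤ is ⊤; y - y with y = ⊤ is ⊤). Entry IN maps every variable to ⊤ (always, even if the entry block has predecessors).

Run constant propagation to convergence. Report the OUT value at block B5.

Answer: {a: 1, b: ⊤, c: ⊤, d: ⊤, e: ⊤, f: ⊤}

Derivation:
Fixpoint table:
  B0:   IN=(all ⊤)   OUT=(all ⊤)
  B1:   IN=(all ⊤)   OUT={b:2; rest ⊤}
  B2:   IN={b:2; rest ⊤}   OUT=(all ⊤)
  B3:   IN=(all ⊤)   OUT={a:1; rest ⊤}
  B4:   IN={a:1; rest ⊤}   OUT={a:1; rest ⊤}
  B5:   IN={a:1; rest ⊤}   OUT={a:1; rest ⊤}
  B6:   IN={a:1; rest ⊤}   OUT={a:1; rest ⊤}

Merge at B5: IN[B5] = OUT[B4] = {a: 1, b: ⊤, c: ⊤, d: ⊤, e: ⊤, f: ⊤}
Applying B5's transfer function to that IN value gives OUT[B5] (row B5 above).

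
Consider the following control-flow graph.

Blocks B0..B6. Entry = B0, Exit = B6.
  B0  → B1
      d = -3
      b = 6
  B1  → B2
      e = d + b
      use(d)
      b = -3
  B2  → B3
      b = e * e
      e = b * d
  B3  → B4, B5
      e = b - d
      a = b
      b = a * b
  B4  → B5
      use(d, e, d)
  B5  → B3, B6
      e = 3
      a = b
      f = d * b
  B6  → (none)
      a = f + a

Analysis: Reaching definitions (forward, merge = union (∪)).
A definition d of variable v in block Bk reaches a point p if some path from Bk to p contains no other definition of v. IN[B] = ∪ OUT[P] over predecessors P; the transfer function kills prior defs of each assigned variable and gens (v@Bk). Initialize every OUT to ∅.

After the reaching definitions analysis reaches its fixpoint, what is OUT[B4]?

Answer: {a@B3, b@B3, d@B0, e@B3, f@B5}

Trace:
Converged values:
  B0:   IN={}   OUT={b@B0, d@B0}
  B1:   IN={b@B0, d@B0}   OUT={b@B1, d@B0, e@B1}
  B2:   IN={b@B1, d@B0, e@B1}   OUT={b@B2, d@B0, e@B2}
  B3:   IN={a@B5, b@B2, b@B3, d@B0, e@B2, e@B5, f@B5}   OUT={a@B3, b@B3, d@B0, e@B3, f@B5}
  B4:   IN={a@B3, b@B3, d@B0, e@B3, f@B5}   OUT={a@B3, b@B3, d@B0, e@B3, f@B5}
  B5:   IN={a@B3, b@B3, d@B0, e@B3, f@B5}   OUT={a@B5, b@B3, d@B0, e@B5, f@B5}
  B6:   IN={a@B5, b@B3, d@B0, e@B5, f@B5}   OUT={a@B6, b@B3, d@B0, e@B5, f@B5}

Merge at B4: IN[B4] = OUT[B3] = {a@B3, b@B3, d@B0, e@B3, f@B5}
Applying B4's transfer function to that IN value gives OUT[B4] (row B4 above).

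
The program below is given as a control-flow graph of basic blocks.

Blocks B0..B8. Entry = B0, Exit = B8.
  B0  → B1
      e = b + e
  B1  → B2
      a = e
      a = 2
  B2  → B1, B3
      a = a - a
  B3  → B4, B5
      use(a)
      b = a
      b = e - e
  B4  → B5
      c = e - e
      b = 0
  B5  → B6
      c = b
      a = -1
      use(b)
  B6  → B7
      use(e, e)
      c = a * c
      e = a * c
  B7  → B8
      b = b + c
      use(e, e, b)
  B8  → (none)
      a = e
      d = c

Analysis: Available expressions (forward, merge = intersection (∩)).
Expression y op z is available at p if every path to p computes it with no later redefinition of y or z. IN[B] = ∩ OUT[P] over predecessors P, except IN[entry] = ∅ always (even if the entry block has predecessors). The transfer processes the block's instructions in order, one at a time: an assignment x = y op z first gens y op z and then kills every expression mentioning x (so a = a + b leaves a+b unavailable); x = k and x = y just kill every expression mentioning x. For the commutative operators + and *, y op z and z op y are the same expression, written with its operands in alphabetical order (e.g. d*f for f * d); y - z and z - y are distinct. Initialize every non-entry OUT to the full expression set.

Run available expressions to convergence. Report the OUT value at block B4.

Answer: {e-e}

Trace:
Fixpoint table:
  B0:   IN={}   OUT={}
  B1:   IN={}   OUT={}
  B2:   IN={}   OUT={}
  B3:   IN={}   OUT={e-e}
  B4:   IN={e-e}   OUT={e-e}
  B5:   IN={e-e}   OUT={e-e}
  B6:   IN={e-e}   OUT={a*c}
  B7:   IN={a*c}   OUT={a*c}
  B8:   IN={a*c}   OUT={}

Merge at B4: IN[B4] = OUT[B3] = {e-e}
Applying B4's transfer function to that IN value gives OUT[B4] (row B4 above).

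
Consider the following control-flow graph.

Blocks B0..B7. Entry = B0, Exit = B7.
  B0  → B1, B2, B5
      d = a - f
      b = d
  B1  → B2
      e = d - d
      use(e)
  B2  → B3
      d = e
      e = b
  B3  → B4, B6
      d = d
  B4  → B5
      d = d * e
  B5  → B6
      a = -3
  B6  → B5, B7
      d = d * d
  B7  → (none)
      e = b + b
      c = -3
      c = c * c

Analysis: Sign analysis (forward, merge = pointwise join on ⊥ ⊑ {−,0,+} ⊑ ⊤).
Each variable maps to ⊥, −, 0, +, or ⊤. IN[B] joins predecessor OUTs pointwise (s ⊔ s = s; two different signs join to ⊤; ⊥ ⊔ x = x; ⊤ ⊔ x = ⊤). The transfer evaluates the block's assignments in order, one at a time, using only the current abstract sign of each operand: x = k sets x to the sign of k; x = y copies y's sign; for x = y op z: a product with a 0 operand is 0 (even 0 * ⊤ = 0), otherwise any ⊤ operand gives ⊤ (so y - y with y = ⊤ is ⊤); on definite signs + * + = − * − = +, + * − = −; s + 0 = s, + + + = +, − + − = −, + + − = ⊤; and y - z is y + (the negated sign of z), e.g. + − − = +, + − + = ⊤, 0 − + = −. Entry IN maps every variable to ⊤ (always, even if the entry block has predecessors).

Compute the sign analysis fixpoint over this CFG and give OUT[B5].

Answer: {a: -, b: ⊤, c: ⊤, d: ⊤, e: ⊤, f: ⊤}

Trace:
Fixpoint table:
  B0:  IN=(all ⊤)  OUT=(all ⊤)
  B1:  IN=(all ⊤)  OUT=(all ⊤)
  B2:  IN=(all ⊤)  OUT=(all ⊤)
  B3:  IN=(all ⊤)  OUT=(all ⊤)
  B4:  IN=(all ⊤)  OUT=(all ⊤)
  B5:  IN=(all ⊤)  OUT={a:-; rest ⊤}
  B6:  IN=(all ⊤)  OUT=(all ⊤)
  B7:  IN=(all ⊤)  OUT={c:+; rest ⊤}

Merge at B5: IN[B5] = OUT[B0] ⊔ OUT[B4] ⊔ OUT[B6] = {a: ⊤, b: ⊤, c: ⊤, d: ⊤, e: ⊤, f: ⊤}
Applying B5's transfer function to that IN value gives OUT[B5] (row B5 above).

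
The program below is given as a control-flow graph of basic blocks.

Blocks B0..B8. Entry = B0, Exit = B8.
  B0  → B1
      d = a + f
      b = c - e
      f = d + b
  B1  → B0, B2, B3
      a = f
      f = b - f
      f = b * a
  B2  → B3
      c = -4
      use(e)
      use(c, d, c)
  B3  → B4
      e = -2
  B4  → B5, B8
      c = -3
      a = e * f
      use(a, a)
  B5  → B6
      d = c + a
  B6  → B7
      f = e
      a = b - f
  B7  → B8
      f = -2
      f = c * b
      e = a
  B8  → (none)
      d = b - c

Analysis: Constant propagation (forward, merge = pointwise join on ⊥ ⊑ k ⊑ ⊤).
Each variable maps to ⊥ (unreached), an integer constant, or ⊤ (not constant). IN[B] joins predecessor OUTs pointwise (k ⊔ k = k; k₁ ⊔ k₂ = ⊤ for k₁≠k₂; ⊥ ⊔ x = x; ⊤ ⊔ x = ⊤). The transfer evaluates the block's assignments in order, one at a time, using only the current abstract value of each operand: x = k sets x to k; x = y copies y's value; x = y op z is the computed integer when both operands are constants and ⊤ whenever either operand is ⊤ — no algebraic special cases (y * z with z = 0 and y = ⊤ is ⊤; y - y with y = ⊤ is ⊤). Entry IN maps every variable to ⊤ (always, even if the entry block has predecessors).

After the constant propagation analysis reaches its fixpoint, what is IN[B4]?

Per-block solution:
  B0:  IN=(all ⊤)  OUT=(all ⊤)
  B1:  IN=(all ⊤)  OUT=(all ⊤)
  B2:  IN=(all ⊤)  OUT={c:-4; rest ⊤}
  B3:  IN=(all ⊤)  OUT={e:-2; rest ⊤}
  B4:  IN={e:-2; rest ⊤}  OUT={c:-3, e:-2; rest ⊤}
  B5:  IN={c:-3, e:-2; rest ⊤}  OUT={c:-3, e:-2; rest ⊤}
  B6:  IN={c:-3, e:-2; rest ⊤}  OUT={c:-3, e:-2, f:-2; rest ⊤}
  B7:  IN={c:-3, e:-2, f:-2; rest ⊤}  OUT={c:-3; rest ⊤}
  B8:  IN={c:-3; rest ⊤}  OUT={c:-3; rest ⊤}

Merge at B4: IN[B4] = OUT[B3] = {a: ⊤, b: ⊤, c: ⊤, d: ⊤, e: -2, f: ⊤}

Answer: {a: ⊤, b: ⊤, c: ⊤, d: ⊤, e: -2, f: ⊤}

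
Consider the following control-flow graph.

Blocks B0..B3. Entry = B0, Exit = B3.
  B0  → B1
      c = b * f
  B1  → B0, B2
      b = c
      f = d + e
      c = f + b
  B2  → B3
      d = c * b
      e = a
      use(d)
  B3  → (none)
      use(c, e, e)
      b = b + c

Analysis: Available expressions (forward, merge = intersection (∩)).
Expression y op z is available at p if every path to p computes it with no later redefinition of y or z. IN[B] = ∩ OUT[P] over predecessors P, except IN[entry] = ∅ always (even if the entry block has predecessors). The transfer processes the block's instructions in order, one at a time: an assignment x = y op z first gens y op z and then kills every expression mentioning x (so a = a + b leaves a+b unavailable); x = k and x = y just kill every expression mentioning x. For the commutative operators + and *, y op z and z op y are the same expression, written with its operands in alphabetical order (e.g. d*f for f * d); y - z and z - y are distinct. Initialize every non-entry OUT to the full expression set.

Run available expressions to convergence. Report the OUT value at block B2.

Per-block solution:
  B0: | IN={} | OUT={b*f}
  B1: | IN={b*f} | OUT={b+f, d+e}
  B2: | IN={b+f, d+e} | OUT={b*c, b+f}
  B3: | IN={b*c, b+f} | OUT={}

Merge at B2: IN[B2] = OUT[B1] = {b+f, d+e}
Applying B2's transfer function to that IN value gives OUT[B2] (row B2 above).

Answer: {b*c, b+f}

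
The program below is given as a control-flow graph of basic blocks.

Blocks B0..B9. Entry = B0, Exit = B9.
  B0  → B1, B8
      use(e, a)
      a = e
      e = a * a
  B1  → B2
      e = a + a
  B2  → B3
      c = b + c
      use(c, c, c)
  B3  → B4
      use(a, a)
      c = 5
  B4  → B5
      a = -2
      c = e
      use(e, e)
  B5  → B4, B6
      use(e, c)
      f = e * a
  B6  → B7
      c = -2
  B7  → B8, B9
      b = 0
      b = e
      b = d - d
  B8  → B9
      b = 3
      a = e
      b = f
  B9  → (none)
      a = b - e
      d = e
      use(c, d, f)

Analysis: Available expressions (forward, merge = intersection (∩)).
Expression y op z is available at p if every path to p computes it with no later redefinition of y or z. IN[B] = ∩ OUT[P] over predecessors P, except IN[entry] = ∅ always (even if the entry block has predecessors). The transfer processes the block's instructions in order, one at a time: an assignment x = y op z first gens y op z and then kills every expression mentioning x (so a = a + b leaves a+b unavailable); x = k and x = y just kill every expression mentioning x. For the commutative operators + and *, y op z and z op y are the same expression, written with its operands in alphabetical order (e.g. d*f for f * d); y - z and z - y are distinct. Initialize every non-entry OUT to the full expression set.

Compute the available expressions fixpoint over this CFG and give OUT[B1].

Answer: {a*a, a+a}

Derivation:
Fixpoint table:
  B0: | IN={} | OUT={a*a}
  B1: | IN={a*a} | OUT={a*a, a+a}
  B2: | IN={a*a, a+a} | OUT={a*a, a+a}
  B3: | IN={a*a, a+a} | OUT={a*a, a+a}
  B4: | IN={} | OUT={}
  B5: | IN={} | OUT={a*e}
  B6: | IN={a*e} | OUT={a*e}
  B7: | IN={a*e} | OUT={a*e, d-d}
  B8: | IN={} | OUT={}
  B9: | IN={} | OUT={b-e}

Merge at B1: IN[B1] = OUT[B0] = {a*a}
Applying B1's transfer function to that IN value gives OUT[B1] (row B1 above).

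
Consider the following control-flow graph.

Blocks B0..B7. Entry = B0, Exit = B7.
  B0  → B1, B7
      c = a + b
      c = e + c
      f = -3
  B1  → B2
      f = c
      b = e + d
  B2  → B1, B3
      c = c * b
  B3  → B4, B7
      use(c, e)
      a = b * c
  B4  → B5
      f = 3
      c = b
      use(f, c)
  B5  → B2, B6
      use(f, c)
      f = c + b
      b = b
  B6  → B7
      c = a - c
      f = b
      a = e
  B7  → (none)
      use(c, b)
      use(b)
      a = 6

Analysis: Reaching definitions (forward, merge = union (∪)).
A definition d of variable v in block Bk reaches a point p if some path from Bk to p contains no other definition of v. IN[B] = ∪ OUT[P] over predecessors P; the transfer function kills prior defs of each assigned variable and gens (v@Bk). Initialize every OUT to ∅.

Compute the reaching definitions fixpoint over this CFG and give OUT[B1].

Fixpoint table:
  B0:   IN={}   OUT={c@B0, f@B0}
  B1:   IN={a@B3, b@B1, b@B5, c@B0, c@B2, f@B0, f@B1, f@B5}   OUT={a@B3, b@B1, c@B0, c@B2, f@B1}
  B2:   IN={a@B3, b@B1, b@B5, c@B0, c@B2, c@B4, f@B1, f@B5}   OUT={a@B3, b@B1, b@B5, c@B2, f@B1, f@B5}
  B3:   IN={a@B3, b@B1, b@B5, c@B2, f@B1, f@B5}   OUT={a@B3, b@B1, b@B5, c@B2, f@B1, f@B5}
  B4:   IN={a@B3, b@B1, b@B5, c@B2, f@B1, f@B5}   OUT={a@B3, b@B1, b@B5, c@B4, f@B4}
  B5:   IN={a@B3, b@B1, b@B5, c@B4, f@B4}   OUT={a@B3, b@B5, c@B4, f@B5}
  B6:   IN={a@B3, b@B5, c@B4, f@B5}   OUT={a@B6, b@B5, c@B6, f@B6}
  B7:   IN={a@B3, a@B6, b@B1, b@B5, c@B0, c@B2, c@B6, f@B0, f@B1, f@B5, f@B6}   OUT={a@B7, b@B1, b@B5, c@B0, c@B2, c@B6, f@B0, f@B1, f@B5, f@B6}

Merge at B1: IN[B1] = OUT[B0] ⊔ OUT[B2] = {a@B3, b@B1, b@B5, c@B0, c@B2, f@B0, f@B1, f@B5}
Applying B1's transfer function to that IN value gives OUT[B1] (row B1 above).

Answer: {a@B3, b@B1, c@B0, c@B2, f@B1}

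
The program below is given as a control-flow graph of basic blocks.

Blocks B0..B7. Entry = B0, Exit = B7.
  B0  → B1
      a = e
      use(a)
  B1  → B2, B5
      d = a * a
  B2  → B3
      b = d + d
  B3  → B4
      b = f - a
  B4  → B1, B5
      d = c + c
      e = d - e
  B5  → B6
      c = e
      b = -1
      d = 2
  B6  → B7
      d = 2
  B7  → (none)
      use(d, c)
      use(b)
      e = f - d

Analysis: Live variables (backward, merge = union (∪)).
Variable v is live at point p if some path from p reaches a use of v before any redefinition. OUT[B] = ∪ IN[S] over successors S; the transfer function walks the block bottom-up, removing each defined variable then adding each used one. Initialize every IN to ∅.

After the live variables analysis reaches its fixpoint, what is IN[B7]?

Answer: {b, c, d, f}

Derivation:
Converged values:
  B0: | IN={c, e, f} | OUT={a, c, e, f}
  B1: | IN={a, c, e, f} | OUT={a, c, d, e, f}
  B2: | IN={a, c, d, e, f} | OUT={a, c, e, f}
  B3: | IN={a, c, e, f} | OUT={a, c, e, f}
  B4: | IN={a, c, e, f} | OUT={a, c, e, f}
  B5: | IN={e, f} | OUT={b, c, f}
  B6: | IN={b, c, f} | OUT={b, c, d, f}
  B7: | IN={b, c, d, f} | OUT={}

B7 is the boundary node: OUT[B7] = {}
Applying B7's transfer function to that OUT value gives IN[B7] (row B7 above).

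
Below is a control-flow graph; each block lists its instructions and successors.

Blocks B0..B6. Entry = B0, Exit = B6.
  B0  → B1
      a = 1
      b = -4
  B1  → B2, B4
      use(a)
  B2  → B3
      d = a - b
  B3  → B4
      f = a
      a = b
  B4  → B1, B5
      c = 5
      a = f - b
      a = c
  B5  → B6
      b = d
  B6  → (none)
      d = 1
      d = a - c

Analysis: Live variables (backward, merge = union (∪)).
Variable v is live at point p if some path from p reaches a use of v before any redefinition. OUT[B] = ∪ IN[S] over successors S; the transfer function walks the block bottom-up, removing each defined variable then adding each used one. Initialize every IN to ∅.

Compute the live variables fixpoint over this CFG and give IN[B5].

Fixpoint table:
  B0:  IN={d, f}  OUT={a, b, d, f}
  B1:  IN={a, b, d, f}  OUT={a, b, d, f}
  B2:  IN={a, b}  OUT={a, b, d}
  B3:  IN={a, b, d}  OUT={b, d, f}
  B4:  IN={b, d, f}  OUT={a, b, c, d, f}
  B5:  IN={a, c, d}  OUT={a, c}
  B6:  IN={a, c}  OUT={}

Merge at B5: OUT[B5] = IN[B6] = {a, c}
Applying B5's transfer function to that OUT value gives IN[B5] (row B5 above).

Answer: {a, c, d}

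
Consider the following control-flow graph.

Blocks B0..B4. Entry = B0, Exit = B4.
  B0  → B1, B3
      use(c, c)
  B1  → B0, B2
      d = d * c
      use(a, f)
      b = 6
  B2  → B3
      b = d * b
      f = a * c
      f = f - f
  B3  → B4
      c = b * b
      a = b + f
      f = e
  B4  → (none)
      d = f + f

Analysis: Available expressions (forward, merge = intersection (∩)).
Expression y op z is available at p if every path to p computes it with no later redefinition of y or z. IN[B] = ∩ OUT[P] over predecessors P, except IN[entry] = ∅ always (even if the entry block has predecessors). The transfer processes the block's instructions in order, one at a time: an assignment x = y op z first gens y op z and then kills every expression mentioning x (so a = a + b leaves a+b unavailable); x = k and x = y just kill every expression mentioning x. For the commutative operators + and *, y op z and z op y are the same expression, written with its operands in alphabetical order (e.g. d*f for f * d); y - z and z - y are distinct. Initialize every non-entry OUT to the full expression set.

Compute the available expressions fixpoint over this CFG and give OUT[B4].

Fixpoint table:
  B0: | IN={} | OUT={}
  B1: | IN={} | OUT={}
  B2: | IN={} | OUT={a*c}
  B3: | IN={} | OUT={b*b}
  B4: | IN={b*b} | OUT={b*b, f+f}

Merge at B4: IN[B4] = OUT[B3] = {b*b}
Applying B4's transfer function to that IN value gives OUT[B4] (row B4 above).

Answer: {b*b, f+f}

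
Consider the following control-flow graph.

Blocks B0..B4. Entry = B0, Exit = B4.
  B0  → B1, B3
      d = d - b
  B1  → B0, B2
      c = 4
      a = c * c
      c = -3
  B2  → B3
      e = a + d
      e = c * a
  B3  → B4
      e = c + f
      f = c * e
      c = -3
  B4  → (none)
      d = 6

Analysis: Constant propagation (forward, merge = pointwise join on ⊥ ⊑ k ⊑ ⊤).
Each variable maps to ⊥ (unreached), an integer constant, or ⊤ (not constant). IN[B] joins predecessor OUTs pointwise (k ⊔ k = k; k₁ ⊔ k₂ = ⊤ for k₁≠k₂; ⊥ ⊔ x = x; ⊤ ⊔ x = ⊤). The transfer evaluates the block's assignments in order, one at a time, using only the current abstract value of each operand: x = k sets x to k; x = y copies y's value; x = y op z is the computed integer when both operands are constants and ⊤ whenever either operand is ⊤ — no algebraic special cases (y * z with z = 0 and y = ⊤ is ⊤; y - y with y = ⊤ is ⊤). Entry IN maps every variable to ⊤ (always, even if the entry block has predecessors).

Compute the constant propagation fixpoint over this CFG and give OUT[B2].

Fixpoint table:
  B0: | IN=(all ⊤) | OUT=(all ⊤)
  B1: | IN=(all ⊤) | OUT={a:16, c:-3; rest ⊤}
  B2: | IN={a:16, c:-3; rest ⊤} | OUT={a:16, c:-3, e:-48; rest ⊤}
  B3: | IN=(all ⊤) | OUT={c:-3; rest ⊤}
  B4: | IN={c:-3; rest ⊤} | OUT={c:-3, d:6; rest ⊤}

Merge at B2: IN[B2] = OUT[B1] = {a: 16, b: ⊤, c: -3, d: ⊤, e: ⊤, f: ⊤}
Applying B2's transfer function to that IN value gives OUT[B2] (row B2 above).

Answer: {a: 16, b: ⊤, c: -3, d: ⊤, e: -48, f: ⊤}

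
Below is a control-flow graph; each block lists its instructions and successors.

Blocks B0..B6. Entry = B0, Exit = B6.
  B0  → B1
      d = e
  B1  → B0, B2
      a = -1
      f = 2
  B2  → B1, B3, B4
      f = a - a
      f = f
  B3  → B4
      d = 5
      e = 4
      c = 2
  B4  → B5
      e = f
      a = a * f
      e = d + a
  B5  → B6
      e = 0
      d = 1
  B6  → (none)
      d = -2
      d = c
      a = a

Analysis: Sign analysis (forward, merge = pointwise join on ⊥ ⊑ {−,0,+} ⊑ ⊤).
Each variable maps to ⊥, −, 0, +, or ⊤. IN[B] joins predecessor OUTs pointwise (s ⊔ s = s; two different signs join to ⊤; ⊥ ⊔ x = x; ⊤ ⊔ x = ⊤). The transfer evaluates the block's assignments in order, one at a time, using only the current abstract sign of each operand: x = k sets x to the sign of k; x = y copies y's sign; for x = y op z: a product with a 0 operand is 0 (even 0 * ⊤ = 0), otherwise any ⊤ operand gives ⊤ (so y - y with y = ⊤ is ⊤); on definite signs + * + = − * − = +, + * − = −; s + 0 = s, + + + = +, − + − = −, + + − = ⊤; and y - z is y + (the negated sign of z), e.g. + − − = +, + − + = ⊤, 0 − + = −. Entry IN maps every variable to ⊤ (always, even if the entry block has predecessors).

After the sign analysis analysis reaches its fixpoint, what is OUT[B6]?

Fixpoint table:
  B0:   IN=(all ⊤)   OUT=(all ⊤)
  B1:   IN=(all ⊤)   OUT={a:-, f:+; rest ⊤}
  B2:   IN={a:-, f:+; rest ⊤}   OUT={a:-; rest ⊤}
  B3:   IN={a:-; rest ⊤}   OUT={a:-, c:+, d:+, e:+; rest ⊤}
  B4:   IN={a:-; rest ⊤}   OUT=(all ⊤)
  B5:   IN=(all ⊤)   OUT={d:+, e:0; rest ⊤}
  B6:   IN={d:+, e:0; rest ⊤}   OUT={e:0; rest ⊤}

Merge at B6: IN[B6] = OUT[B5] = {a: ⊤, b: ⊤, c: ⊤, d: +, e: 0, f: ⊤}
Applying B6's transfer function to that IN value gives OUT[B6] (row B6 above).

Answer: {a: ⊤, b: ⊤, c: ⊤, d: ⊤, e: 0, f: ⊤}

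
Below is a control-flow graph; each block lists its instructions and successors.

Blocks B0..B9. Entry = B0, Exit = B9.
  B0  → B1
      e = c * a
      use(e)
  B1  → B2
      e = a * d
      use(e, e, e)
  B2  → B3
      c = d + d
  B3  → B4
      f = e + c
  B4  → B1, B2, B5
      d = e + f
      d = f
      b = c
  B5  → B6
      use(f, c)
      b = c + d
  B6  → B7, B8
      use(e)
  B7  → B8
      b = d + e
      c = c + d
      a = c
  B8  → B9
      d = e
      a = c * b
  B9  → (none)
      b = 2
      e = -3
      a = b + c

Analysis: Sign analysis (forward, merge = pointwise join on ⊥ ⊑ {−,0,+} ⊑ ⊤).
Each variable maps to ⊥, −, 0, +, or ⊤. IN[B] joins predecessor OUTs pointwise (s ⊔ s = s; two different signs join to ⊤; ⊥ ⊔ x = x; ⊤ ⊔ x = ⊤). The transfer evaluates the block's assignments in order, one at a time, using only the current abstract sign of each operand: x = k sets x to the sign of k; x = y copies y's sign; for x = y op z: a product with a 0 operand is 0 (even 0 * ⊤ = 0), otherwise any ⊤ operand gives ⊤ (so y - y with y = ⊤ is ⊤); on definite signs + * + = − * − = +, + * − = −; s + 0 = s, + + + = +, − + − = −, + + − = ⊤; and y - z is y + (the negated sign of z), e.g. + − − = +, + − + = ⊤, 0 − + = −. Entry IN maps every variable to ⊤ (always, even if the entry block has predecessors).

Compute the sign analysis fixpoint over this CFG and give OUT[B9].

Answer: {a: ⊤, b: +, c: ⊤, d: ⊤, e: -, f: ⊤}

Derivation:
Per-block solution:
  B0:   IN=(all ⊤)   OUT=(all ⊤)
  B1:   IN=(all ⊤)   OUT=(all ⊤)
  B2:   IN=(all ⊤)   OUT=(all ⊤)
  B3:   IN=(all ⊤)   OUT=(all ⊤)
  B4:   IN=(all ⊤)   OUT=(all ⊤)
  B5:   IN=(all ⊤)   OUT=(all ⊤)
  B6:   IN=(all ⊤)   OUT=(all ⊤)
  B7:   IN=(all ⊤)   OUT=(all ⊤)
  B8:   IN=(all ⊤)   OUT=(all ⊤)
  B9:   IN=(all ⊤)   OUT={b:+, e:-; rest ⊤}

Merge at B9: IN[B9] = OUT[B8] = {a: ⊤, b: ⊤, c: ⊤, d: ⊤, e: ⊤, f: ⊤}
Applying B9's transfer function to that IN value gives OUT[B9] (row B9 above).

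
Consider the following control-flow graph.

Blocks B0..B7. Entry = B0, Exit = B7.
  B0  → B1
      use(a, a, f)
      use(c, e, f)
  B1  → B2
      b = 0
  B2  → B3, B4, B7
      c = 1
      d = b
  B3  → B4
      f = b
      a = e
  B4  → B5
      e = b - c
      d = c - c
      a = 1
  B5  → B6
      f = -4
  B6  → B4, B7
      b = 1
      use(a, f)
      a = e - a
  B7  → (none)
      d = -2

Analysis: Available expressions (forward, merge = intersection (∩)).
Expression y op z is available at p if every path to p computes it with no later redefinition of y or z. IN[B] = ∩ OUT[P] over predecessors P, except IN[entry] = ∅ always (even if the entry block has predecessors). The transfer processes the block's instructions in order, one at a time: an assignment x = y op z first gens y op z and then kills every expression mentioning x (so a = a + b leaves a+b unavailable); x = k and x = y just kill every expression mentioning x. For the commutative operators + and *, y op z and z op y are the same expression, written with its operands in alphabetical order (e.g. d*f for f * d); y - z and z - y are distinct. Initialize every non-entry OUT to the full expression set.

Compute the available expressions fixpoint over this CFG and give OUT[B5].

Answer: {b-c, c-c}

Trace:
Per-block solution:
  B0: | IN={} | OUT={}
  B1: | IN={} | OUT={}
  B2: | IN={} | OUT={}
  B3: | IN={} | OUT={}
  B4: | IN={} | OUT={b-c, c-c}
  B5: | IN={b-c, c-c} | OUT={b-c, c-c}
  B6: | IN={b-c, c-c} | OUT={c-c}
  B7: | IN={} | OUT={}

Merge at B5: IN[B5] = OUT[B4] = {b-c, c-c}
Applying B5's transfer function to that IN value gives OUT[B5] (row B5 above).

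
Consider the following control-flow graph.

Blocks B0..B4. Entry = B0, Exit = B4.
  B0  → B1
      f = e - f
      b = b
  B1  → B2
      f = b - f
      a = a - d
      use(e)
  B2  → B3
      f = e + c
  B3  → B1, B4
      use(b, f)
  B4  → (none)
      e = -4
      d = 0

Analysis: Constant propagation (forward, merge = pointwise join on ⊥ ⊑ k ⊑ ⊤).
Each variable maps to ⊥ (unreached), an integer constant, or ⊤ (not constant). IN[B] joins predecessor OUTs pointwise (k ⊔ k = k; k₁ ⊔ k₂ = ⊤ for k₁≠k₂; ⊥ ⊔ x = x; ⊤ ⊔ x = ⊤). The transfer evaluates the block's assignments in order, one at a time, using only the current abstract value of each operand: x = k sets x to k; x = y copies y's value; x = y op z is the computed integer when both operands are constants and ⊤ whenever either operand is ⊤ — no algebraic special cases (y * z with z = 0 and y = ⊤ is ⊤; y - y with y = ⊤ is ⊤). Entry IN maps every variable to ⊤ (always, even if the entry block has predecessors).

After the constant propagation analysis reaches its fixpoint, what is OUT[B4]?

Answer: {a: ⊤, b: ⊤, c: ⊤, d: 0, e: -4, f: ⊤}

Derivation:
Per-block solution:
  B0: | IN=(all ⊤) | OUT=(all ⊤)
  B1: | IN=(all ⊤) | OUT=(all ⊤)
  B2: | IN=(all ⊤) | OUT=(all ⊤)
  B3: | IN=(all ⊤) | OUT=(all ⊤)
  B4: | IN=(all ⊤) | OUT={d:0, e:-4; rest ⊤}

Merge at B4: IN[B4] = OUT[B3] = {a: ⊤, b: ⊤, c: ⊤, d: ⊤, e: ⊤, f: ⊤}
Applying B4's transfer function to that IN value gives OUT[B4] (row B4 above).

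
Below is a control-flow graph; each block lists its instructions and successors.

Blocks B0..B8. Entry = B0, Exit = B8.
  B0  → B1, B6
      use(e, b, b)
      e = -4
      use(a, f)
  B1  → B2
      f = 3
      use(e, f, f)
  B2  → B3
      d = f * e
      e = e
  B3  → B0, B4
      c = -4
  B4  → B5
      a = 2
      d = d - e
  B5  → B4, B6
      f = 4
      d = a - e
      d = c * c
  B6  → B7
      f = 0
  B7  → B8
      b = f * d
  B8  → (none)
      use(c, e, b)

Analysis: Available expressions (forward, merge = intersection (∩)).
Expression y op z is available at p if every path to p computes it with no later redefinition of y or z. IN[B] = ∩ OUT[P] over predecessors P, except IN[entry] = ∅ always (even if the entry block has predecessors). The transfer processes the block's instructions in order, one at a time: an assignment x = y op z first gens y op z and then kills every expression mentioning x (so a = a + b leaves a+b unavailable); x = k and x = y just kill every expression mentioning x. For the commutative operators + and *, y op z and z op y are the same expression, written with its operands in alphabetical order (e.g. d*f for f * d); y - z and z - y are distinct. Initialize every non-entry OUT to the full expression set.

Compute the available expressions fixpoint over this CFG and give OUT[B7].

Fixpoint table:
  B0: | IN={} | OUT={}
  B1: | IN={} | OUT={}
  B2: | IN={} | OUT={}
  B3: | IN={} | OUT={}
  B4: | IN={} | OUT={}
  B5: | IN={} | OUT={a-e, c*c}
  B6: | IN={} | OUT={}
  B7: | IN={} | OUT={d*f}
  B8: | IN={d*f} | OUT={d*f}

Merge at B7: IN[B7] = OUT[B6] = {}
Applying B7's transfer function to that IN value gives OUT[B7] (row B7 above).

Answer: {d*f}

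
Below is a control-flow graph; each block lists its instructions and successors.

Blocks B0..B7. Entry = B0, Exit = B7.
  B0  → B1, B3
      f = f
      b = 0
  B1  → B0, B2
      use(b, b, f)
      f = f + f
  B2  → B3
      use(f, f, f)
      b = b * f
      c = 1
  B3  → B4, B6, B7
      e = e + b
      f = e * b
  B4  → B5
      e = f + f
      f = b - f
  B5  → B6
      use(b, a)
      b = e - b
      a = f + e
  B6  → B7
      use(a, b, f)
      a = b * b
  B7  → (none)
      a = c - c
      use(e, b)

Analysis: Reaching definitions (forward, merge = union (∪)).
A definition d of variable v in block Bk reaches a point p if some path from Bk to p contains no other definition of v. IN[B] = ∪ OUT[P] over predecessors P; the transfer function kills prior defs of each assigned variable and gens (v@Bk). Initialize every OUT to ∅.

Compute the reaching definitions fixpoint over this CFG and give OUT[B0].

Fixpoint table:
  B0:  IN={b@B0, f@B1}  OUT={b@B0, f@B0}
  B1:  IN={b@B0, f@B0}  OUT={b@B0, f@B1}
  B2:  IN={b@B0, f@B1}  OUT={b@B2, c@B2, f@B1}
  B3:  IN={b@B0, b@B2, c@B2, f@B0, f@B1}  OUT={b@B0, b@B2, c@B2, e@B3, f@B3}
  B4:  IN={b@B0, b@B2, c@B2, e@B3, f@B3}  OUT={b@B0, b@B2, c@B2, e@B4, f@B4}
  B5:  IN={b@B0, b@B2, c@B2, e@B4, f@B4}  OUT={a@B5, b@B5, c@B2, e@B4, f@B4}
  B6:  IN={a@B5, b@B0, b@B2, b@B5, c@B2, e@B3, e@B4, f@B3, f@B4}  OUT={a@B6, b@B0, b@B2, b@B5, c@B2, e@B3, e@B4, f@B3, f@B4}
  B7:  IN={a@B6, b@B0, b@B2, b@B5, c@B2, e@B3, e@B4, f@B3, f@B4}  OUT={a@B7, b@B0, b@B2, b@B5, c@B2, e@B3, e@B4, f@B3, f@B4}

Merge at B0 (entry node, so the boundary value {} is joined with the incoming edge(s)): IN[B0] = {} ⊔ OUT[B1] = {b@B0, f@B1}
Applying B0's transfer function to that IN value gives OUT[B0] (row B0 above).

Answer: {b@B0, f@B0}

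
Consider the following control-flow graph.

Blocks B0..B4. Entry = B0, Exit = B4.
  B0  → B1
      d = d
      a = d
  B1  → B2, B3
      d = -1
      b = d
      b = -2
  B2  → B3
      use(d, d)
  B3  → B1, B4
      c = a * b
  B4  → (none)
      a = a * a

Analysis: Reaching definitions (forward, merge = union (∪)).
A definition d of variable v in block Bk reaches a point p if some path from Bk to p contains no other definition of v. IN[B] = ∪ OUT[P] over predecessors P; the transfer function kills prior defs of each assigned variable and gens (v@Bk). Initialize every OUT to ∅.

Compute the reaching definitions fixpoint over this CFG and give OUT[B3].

Answer: {a@B0, b@B1, c@B3, d@B1}

Derivation:
Converged values:
  B0:  IN={}  OUT={a@B0, d@B0}
  B1:  IN={a@B0, b@B1, c@B3, d@B0, d@B1}  OUT={a@B0, b@B1, c@B3, d@B1}
  B2:  IN={a@B0, b@B1, c@B3, d@B1}  OUT={a@B0, b@B1, c@B3, d@B1}
  B3:  IN={a@B0, b@B1, c@B3, d@B1}  OUT={a@B0, b@B1, c@B3, d@B1}
  B4:  IN={a@B0, b@B1, c@B3, d@B1}  OUT={a@B4, b@B1, c@B3, d@B1}

Merge at B3: IN[B3] = OUT[B1] ⊔ OUT[B2] = {a@B0, b@B1, c@B3, d@B1}
Applying B3's transfer function to that IN value gives OUT[B3] (row B3 above).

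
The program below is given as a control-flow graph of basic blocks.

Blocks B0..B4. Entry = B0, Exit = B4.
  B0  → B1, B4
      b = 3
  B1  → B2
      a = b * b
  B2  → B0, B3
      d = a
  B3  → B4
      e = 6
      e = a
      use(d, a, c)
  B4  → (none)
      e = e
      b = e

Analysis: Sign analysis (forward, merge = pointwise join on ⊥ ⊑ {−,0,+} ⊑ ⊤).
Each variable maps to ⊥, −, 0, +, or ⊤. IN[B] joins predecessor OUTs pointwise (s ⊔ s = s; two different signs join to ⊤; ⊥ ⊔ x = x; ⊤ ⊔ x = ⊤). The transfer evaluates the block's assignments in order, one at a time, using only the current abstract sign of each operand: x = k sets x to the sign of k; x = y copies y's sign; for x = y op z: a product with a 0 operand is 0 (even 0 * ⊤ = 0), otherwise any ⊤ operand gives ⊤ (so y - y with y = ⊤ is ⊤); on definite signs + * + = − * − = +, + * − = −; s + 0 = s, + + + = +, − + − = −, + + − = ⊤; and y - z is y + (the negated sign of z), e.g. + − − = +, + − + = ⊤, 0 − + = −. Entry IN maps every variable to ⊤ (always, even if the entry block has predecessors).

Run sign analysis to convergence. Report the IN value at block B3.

Answer: {a: +, b: +, c: ⊤, d: +, e: ⊤, f: ⊤}

Derivation:
Per-block solution:
  B0:  IN=(all ⊤)  OUT={b:+; rest ⊤}
  B1:  IN={b:+; rest ⊤}  OUT={a:+, b:+; rest ⊤}
  B2:  IN={a:+, b:+; rest ⊤}  OUT={a:+, b:+, d:+; rest ⊤}
  B3:  IN={a:+, b:+, d:+; rest ⊤}  OUT={a:+, b:+, d:+, e:+; rest ⊤}
  B4:  IN={b:+; rest ⊤}  OUT=(all ⊤)

Merge at B3: IN[B3] = OUT[B2] = {a: +, b: +, c: ⊤, d: +, e: ⊤, f: ⊤}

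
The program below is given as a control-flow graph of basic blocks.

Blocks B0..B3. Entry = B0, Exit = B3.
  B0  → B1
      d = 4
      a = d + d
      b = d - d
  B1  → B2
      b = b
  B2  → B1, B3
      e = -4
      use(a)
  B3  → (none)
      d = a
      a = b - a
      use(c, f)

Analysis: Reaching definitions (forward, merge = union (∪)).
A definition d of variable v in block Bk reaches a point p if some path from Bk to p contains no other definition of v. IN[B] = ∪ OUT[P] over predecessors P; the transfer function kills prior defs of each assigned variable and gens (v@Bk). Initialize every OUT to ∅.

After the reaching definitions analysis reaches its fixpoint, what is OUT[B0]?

Answer: {a@B0, b@B0, d@B0}

Working:
Fixpoint table:
  B0:  IN={}  OUT={a@B0, b@B0, d@B0}
  B1:  IN={a@B0, b@B0, b@B1, d@B0, e@B2}  OUT={a@B0, b@B1, d@B0, e@B2}
  B2:  IN={a@B0, b@B1, d@B0, e@B2}  OUT={a@B0, b@B1, d@B0, e@B2}
  B3:  IN={a@B0, b@B1, d@B0, e@B2}  OUT={a@B3, b@B1, d@B3, e@B2}

B0 is the boundary node: IN[B0] = {}
Applying B0's transfer function to that IN value gives OUT[B0] (row B0 above).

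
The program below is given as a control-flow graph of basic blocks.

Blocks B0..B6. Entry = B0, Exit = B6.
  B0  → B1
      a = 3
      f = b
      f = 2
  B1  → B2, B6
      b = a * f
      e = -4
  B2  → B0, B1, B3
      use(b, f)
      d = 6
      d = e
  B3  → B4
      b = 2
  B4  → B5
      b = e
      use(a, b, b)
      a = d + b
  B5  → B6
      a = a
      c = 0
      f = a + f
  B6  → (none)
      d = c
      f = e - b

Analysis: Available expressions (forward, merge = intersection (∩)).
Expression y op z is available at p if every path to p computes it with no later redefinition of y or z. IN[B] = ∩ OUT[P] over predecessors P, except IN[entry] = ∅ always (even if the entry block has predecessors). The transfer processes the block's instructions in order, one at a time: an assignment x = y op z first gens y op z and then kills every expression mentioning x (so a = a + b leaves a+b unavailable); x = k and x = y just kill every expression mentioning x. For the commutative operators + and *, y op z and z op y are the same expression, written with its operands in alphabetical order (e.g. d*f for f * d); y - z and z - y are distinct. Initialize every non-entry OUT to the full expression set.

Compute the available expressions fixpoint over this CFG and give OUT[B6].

Converged values:
  B0:  IN={}  OUT={}
  B1:  IN={}  OUT={a*f}
  B2:  IN={a*f}  OUT={a*f}
  B3:  IN={a*f}  OUT={a*f}
  B4:  IN={a*f}  OUT={b+d}
  B5:  IN={b+d}  OUT={b+d}
  B6:  IN={}  OUT={e-b}

Merge at B6: IN[B6] = OUT[B1] ∩ OUT[B5] = {}
Applying B6's transfer function to that IN value gives OUT[B6] (row B6 above).

Answer: {e-b}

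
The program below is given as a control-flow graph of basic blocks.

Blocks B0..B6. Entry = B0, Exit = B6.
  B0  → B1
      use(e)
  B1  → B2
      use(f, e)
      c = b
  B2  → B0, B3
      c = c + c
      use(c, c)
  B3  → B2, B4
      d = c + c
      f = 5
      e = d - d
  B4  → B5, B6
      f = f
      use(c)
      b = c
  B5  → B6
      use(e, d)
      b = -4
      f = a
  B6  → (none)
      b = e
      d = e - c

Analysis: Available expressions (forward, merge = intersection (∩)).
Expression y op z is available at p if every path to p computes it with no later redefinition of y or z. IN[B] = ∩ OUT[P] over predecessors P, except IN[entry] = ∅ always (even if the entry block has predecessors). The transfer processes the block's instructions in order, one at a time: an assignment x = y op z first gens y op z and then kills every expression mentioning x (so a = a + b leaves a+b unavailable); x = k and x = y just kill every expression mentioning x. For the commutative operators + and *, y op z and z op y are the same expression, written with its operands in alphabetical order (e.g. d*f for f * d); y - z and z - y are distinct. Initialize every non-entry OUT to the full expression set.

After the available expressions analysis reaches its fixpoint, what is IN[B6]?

Answer: {c+c, d-d}

Derivation:
Fixpoint table:
  B0:   IN={}   OUT={}
  B1:   IN={}   OUT={}
  B2:   IN={}   OUT={}
  B3:   IN={}   OUT={c+c, d-d}
  B4:   IN={c+c, d-d}   OUT={c+c, d-d}
  B5:   IN={c+c, d-d}   OUT={c+c, d-d}
  B6:   IN={c+c, d-d}   OUT={c+c, e-c}

Merge at B6: IN[B6] = OUT[B4] ∩ OUT[B5] = {c+c, d-d}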